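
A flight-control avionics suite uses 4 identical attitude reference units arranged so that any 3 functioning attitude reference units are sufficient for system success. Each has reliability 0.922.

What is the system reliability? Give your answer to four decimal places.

0.9672

R = Σ_{i=3}^{4} C(4,i) p^i (1−p)^{4−i} with p = 0.922
C(4,3)·0.922^3·0.078^1 = 0.244539
C(4,4)·0.922^4·0.078^0 = 0.722643
Sum = 0.9672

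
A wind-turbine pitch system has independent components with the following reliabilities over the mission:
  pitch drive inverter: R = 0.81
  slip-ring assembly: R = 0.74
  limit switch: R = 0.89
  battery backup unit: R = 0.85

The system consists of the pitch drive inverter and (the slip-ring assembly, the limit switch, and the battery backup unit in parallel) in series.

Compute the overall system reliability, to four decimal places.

0.8065

Parallel (slip-ring assembly, limit switch, and battery backup unit): 1 − (1 − 0.740000)(1 − 0.890000)(1 − 0.850000) = 0.995710
Series (pitch drive inverter and [0.995710]): 0.810000 × 0.995710 = 0.8065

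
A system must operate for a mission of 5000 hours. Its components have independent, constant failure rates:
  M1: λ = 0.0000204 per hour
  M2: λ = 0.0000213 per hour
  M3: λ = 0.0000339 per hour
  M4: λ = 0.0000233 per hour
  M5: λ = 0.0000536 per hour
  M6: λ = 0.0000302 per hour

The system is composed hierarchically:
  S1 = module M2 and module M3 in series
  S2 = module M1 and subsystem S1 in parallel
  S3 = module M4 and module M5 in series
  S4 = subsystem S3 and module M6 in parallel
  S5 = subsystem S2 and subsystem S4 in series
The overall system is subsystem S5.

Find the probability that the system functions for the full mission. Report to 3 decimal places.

0.933

R(M1) = exp(−0.0000204 × 5000) = 0.90303
R(M2) = exp(−0.0000213 × 5000) = 0.89898
R(M3) = exp(−0.0000339 × 5000) = 0.84409
R(M4) = exp(−0.0000233 × 5000) = 0.89003
R(M5) = exp(−0.0000536 × 5000) = 0.76491
R(M6) = exp(−0.0000302 × 5000) = 0.85985
Series (M2 and M3): 0.89898 × 0.84409 = 0.75882
Parallel (M1 and [0.75882]): 1 − (1 − 0.90303)(1 − 0.75882) = 0.97661
Series (M4 and M5): 0.89003 × 0.76491 = 0.68079
Parallel ([0.68079] and M6): 1 − (1 − 0.68079)(1 − 0.85985) = 0.95526
Series ([0.97661] and [0.95526]): 0.97661 × 0.95526 = 0.933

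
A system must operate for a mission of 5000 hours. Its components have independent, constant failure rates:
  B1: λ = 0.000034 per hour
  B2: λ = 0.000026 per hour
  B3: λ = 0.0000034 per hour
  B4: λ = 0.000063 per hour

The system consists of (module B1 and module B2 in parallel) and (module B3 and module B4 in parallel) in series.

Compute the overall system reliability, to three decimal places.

R(B1) = exp(−0.000034 × 5000) = 0.84366
R(B2) = exp(−0.000026 × 5000) = 0.87810
R(B3) = exp(−0.0000034 × 5000) = 0.98314
R(B4) = exp(−0.000063 × 5000) = 0.72979
Parallel (B1 and B2): 1 − (1 − 0.84366)(1 − 0.87810) = 0.98094
Parallel (B3 and B4): 1 − (1 − 0.98314)(1 − 0.72979) = 0.99544
Series ([0.98094] and [0.99544]): 0.98094 × 0.99544 = 0.976

0.976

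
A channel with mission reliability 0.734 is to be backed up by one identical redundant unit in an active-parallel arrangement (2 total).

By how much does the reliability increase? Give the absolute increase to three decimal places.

0.195

R_before = 0.734
R_after = 1 − (1 − 0.734)^2 = 0.929
ΔR = 0.929 − 0.734 = 0.195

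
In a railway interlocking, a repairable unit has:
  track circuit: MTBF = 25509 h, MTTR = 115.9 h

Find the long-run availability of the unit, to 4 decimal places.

A(track circuit) = MTBF/(MTBF+MTTR) = 25509/(25509+115.9) = 0.9955

0.9955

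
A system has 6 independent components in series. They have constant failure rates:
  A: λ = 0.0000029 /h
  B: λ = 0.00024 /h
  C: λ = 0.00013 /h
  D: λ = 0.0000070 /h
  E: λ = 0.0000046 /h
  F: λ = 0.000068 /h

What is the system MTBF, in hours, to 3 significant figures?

2210

Series of exponential components: λ_sys = Σ λ_i
λ_sys = 0.0000029 + 0.00024 + 0.00013 + 0.0000070 + 0.0000046 + 0.000068 = 4.5250e-04 /h
MTBF = 1 / λ_sys = 2210 h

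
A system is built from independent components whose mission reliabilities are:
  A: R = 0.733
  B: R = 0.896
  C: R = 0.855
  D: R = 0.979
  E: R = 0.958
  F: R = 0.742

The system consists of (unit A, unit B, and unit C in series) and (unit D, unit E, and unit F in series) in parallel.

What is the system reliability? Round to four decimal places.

Series (A, B, and C): 0.733000 × 0.896000 × 0.855000 = 0.561537
Series (D, E, and F): 0.979000 × 0.958000 × 0.742000 = 0.695908
Parallel ([0.561537] and [0.695908]): 1 − (1 − 0.561537)(1 − 0.695908) = 0.8667

0.8667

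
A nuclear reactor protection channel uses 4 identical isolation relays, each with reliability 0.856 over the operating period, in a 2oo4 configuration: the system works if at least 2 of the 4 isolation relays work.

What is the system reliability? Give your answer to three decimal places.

0.989

R = Σ_{i=2}^{4} C(4,i) p^i (1−p)^{4−i} with p = 0.856
C(4,2)·0.856^2·0.144^2 = 0.09116
C(4,3)·0.856^3·0.144^1 = 0.36128
C(4,4)·0.856^4·0.144^0 = 0.53690
Sum = 0.989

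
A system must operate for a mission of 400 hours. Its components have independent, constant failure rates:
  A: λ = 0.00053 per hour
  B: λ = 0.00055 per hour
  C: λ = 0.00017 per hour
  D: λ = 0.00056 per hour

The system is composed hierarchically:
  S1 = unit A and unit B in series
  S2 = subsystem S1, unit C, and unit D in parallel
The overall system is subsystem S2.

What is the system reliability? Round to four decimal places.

R(A) = exp(−0.00053 × 400) = 0.808965
R(B) = exp(−0.00055 × 400) = 0.802519
R(C) = exp(−0.00017 × 400) = 0.934260
R(D) = exp(−0.00056 × 400) = 0.799315
Series (A and B): 0.808965 × 0.802519 = 0.649210
Parallel ([0.649210], C, and D): 1 − (1 − 0.649210)(1 − 0.934260)(1 − 0.799315) = 0.9954

0.9954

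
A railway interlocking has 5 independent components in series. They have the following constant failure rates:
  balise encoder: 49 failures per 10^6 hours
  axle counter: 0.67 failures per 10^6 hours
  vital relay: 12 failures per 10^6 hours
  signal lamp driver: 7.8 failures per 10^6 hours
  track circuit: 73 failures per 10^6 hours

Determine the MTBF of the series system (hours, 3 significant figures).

Series of exponential components: λ_sys = Σ λ_i
λ_sys = 0.000049 + 0.00000067 + 0.000012 + 0.0000078 + 0.000073 = 1.4247e-04 /h
MTBF = 1 / λ_sys = 7020 h

7020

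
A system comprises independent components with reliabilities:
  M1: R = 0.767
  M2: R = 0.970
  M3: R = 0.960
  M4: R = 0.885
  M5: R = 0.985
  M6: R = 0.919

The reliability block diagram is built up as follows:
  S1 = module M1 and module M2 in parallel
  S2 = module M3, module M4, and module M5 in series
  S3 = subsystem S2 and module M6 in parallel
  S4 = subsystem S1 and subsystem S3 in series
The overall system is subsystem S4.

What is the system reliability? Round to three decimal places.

0.980

Parallel (M1 and M2): 1 − (1 − 0.76700)(1 − 0.97000) = 0.99301
Series (M3, M4, and M5): 0.96000 × 0.88500 × 0.98500 = 0.83686
Parallel ([0.83686] and M6): 1 − (1 − 0.83686)(1 − 0.91900) = 0.98679
Series ([0.99301] and [0.98679]): 0.99301 × 0.98679 = 0.980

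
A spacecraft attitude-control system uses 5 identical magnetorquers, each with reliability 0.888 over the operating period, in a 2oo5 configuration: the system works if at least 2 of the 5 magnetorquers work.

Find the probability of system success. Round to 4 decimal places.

R = Σ_{i=2}^{5} C(5,i) p^i (1−p)^{5−i} with p = 0.888
C(5,2)·0.888^2·0.112^3 = 0.011078
C(5,3)·0.888^3·0.112^2 = 0.087836
C(5,4)·0.888^4·0.112^1 = 0.348209
C(5,5)·0.888^5·0.112^0 = 0.552160
Sum = 0.9993

0.9993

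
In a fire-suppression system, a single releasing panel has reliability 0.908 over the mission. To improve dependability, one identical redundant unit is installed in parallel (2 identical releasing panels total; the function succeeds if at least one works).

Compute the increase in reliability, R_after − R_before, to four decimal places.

0.0835

R_before = 0.908
R_after = 1 − (1 − 0.908)^2 = 0.9915
ΔR = 0.9915 − 0.908 = 0.0835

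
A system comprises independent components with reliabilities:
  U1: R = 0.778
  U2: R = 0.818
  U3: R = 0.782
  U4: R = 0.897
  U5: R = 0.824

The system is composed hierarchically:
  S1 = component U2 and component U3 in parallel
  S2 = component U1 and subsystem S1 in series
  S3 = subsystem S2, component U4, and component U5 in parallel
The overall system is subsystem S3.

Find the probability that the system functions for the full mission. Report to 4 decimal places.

0.9954

Parallel (U2 and U3): 1 − (1 − 0.818000)(1 − 0.782000) = 0.960324
Series (U1 and [0.960324]): 0.778000 × 0.960324 = 0.747132
Parallel ([0.747132], U4, and U5): 1 − (1 − 0.747132)(1 − 0.897000)(1 − 0.824000) = 0.9954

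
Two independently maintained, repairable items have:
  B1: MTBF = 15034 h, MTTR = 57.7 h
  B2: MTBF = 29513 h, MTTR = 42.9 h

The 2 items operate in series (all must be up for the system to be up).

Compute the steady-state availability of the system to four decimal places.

A(B1) = MTBF/(MTBF+MTTR) = 15034/(15034+57.7) = 0.996177
A(B2) = MTBF/(MTBF+MTTR) = 29513/(29513+42.9) = 0.998549
Series availability: 0.996177 × 0.998549 = 0.9947

0.9947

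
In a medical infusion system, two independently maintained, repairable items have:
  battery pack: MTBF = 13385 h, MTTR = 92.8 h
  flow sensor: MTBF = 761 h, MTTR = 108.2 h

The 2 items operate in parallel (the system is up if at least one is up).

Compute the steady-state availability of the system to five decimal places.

A(battery pack) = MTBF/(MTBF+MTTR) = 13385/(13385+92.8) = 0.993115
A(flow sensor) = MTBF/(MTBF+MTTR) = 761/(761+108.2) = 0.875518
Parallel availability: 1 − (1 − 0.993115)(1 − 0.875518) = 0.99914

0.99914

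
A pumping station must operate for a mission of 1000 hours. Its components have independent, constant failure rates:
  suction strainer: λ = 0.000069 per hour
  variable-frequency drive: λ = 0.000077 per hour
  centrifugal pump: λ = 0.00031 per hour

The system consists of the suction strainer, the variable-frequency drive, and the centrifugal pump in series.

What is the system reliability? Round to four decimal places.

0.6338

R(suction strainer) = exp(−0.000069 × 1000) = 0.933327
R(variable-frequency drive) = exp(−0.000077 × 1000) = 0.925890
R(centrifugal pump) = exp(−0.00031 × 1000) = 0.733447
Series (suction strainer, variable-frequency drive, and centrifugal pump): 0.933327 × 0.925890 × 0.733447 = 0.6338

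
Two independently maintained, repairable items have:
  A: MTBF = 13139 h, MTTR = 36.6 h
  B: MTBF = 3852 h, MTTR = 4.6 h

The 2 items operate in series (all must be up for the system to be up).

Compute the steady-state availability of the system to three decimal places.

A(A) = MTBF/(MTBF+MTTR) = 13139/(13139+36.6) = 0.997222
A(B) = MTBF/(MTBF+MTTR) = 3852/(3852+4.6) = 0.998807
Series availability: 0.997222 × 0.998807 = 0.996

0.996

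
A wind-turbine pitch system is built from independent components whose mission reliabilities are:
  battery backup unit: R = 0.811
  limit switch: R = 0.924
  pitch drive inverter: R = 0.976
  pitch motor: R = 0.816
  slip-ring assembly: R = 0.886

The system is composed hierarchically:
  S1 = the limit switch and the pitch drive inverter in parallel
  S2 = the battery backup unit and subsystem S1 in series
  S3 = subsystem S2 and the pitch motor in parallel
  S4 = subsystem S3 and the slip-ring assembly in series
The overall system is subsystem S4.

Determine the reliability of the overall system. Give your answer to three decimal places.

0.855

Parallel (limit switch and pitch drive inverter): 1 − (1 − 0.92400)(1 − 0.97600) = 0.99818
Series (battery backup unit and [0.99818]): 0.81100 × 0.99818 = 0.80952
Parallel ([0.80952] and pitch motor): 1 − (1 − 0.80952)(1 − 0.81600) = 0.96495
Series ([0.96495] and slip-ring assembly): 0.96495 × 0.88600 = 0.855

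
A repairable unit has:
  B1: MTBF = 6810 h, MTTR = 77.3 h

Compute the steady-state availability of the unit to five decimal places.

A(B1) = MTBF/(MTBF+MTTR) = 6810/(6810+77.3) = 0.98878

0.98878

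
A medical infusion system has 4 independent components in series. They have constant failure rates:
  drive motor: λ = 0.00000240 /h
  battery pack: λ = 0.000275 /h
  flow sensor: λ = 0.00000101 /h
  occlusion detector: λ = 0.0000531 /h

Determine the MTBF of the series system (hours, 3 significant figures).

3020

Series of exponential components: λ_sys = Σ λ_i
λ_sys = 0.00000240 + 0.000275 + 0.00000101 + 0.0000531 = 3.3151e-04 /h
MTBF = 1 / λ_sys = 3020 h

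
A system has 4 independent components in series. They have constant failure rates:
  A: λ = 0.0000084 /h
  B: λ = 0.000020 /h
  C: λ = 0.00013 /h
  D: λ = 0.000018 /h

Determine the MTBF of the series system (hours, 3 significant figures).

5670

Series of exponential components: λ_sys = Σ λ_i
λ_sys = 0.0000084 + 0.000020 + 0.00013 + 0.000018 = 1.7640e-04 /h
MTBF = 1 / λ_sys = 5670 h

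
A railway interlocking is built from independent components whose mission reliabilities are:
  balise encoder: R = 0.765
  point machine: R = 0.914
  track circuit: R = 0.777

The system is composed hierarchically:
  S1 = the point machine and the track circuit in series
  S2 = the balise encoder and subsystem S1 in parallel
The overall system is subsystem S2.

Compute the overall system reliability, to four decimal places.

Series (point machine and track circuit): 0.914000 × 0.777000 = 0.710178
Parallel (balise encoder and [0.710178]): 1 − (1 − 0.765000)(1 − 0.710178) = 0.9319

0.9319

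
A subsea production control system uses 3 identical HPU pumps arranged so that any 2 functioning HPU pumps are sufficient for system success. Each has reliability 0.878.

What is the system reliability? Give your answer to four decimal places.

R = Σ_{i=2}^{3} C(3,i) p^i (1−p)^{3−i} with p = 0.878
C(3,2)·0.878^2·0.122^1 = 0.282144
C(3,3)·0.878^3·0.122^0 = 0.676836
Sum = 0.9590

0.9590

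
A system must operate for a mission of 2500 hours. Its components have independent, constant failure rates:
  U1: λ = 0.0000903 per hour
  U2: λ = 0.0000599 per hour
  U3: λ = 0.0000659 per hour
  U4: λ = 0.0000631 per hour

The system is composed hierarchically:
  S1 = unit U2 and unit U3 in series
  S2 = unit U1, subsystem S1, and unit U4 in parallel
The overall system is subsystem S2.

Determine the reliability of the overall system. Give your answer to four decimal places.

0.9920

R(U1) = exp(−0.0000903 × 2500) = 0.797918
R(U2) = exp(−0.0000599 × 2500) = 0.860923
R(U3) = exp(−0.0000659 × 2500) = 0.848106
R(U4) = exp(−0.0000631 × 2500) = 0.854063
Series (U2 and U3): 0.860923 × 0.848106 = 0.730154
Parallel (U1, [0.730154], and U4): 1 − (1 − 0.797918)(1 − 0.730154)(1 − 0.854063) = 0.9920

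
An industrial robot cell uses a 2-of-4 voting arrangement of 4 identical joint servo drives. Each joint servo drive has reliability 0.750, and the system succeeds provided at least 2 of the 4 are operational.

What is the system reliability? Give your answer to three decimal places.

0.949

R = Σ_{i=2}^{4} C(4,i) p^i (1−p)^{4−i} with p = 0.750
C(4,2)·0.750^2·0.250^2 = 0.21094
C(4,3)·0.750^3·0.250^1 = 0.42188
C(4,4)·0.750^4·0.250^0 = 0.31641
Sum = 0.949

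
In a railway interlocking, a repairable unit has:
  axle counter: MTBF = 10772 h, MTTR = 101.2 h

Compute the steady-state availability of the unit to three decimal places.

0.991

A(axle counter) = MTBF/(MTBF+MTTR) = 10772/(10772+101.2) = 0.991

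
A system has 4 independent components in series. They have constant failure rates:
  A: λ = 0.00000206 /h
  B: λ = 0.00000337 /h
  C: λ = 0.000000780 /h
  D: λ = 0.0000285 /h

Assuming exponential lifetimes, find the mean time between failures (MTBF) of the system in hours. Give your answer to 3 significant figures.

28800

Series of exponential components: λ_sys = Σ λ_i
λ_sys = 0.00000206 + 0.00000337 + 0.000000780 + 0.0000285 = 3.4710e-05 /h
MTBF = 1 / λ_sys = 28800 h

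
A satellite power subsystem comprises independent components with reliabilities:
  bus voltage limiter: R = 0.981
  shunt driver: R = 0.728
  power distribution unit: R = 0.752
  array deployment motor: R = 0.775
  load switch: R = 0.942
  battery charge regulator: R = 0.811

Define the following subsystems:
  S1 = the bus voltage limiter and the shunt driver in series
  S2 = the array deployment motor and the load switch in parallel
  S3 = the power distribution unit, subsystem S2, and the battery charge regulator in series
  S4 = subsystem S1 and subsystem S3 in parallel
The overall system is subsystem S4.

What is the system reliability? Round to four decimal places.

Series (bus voltage limiter and shunt driver): 0.981000 × 0.728000 = 0.714168
Parallel (array deployment motor and load switch): 1 − (1 − 0.775000)(1 − 0.942000) = 0.986950
Series (power distribution unit, [0.986950], and battery charge regulator): 0.752000 × 0.986950 × 0.811000 = 0.601913
Parallel ([0.714168] and [0.601913]): 1 − (1 − 0.714168)(1 − 0.601913) = 0.8862

0.8862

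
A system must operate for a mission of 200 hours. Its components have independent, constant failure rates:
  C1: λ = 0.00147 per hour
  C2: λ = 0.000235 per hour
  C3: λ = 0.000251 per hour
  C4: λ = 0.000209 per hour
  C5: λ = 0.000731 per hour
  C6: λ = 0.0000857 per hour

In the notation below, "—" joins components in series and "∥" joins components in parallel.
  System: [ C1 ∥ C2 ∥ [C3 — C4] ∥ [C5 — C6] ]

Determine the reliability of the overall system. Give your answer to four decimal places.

R(C1) = exp(−0.00147 × 200) = 0.745276
R(C2) = exp(−0.000235 × 200) = 0.954087
R(C3) = exp(−0.000251 × 200) = 0.951039
R(C4) = exp(−0.000209 × 200) = 0.959062
R(C5) = exp(−0.000731 × 200) = 0.863985
R(C6) = exp(−0.0000857 × 200) = 0.983006
Series (C3 and C4): 0.951039 × 0.959062 = 0.912105
Series (C5 and C6): 0.863985 × 0.983006 = 0.849302
Parallel (C1, C2, [0.912105], and [0.849302]): 1 − (1 − 0.745276)(1 − 0.954087)(1 − 0.912105)(1 − 0.849302) = 0.9998

0.9998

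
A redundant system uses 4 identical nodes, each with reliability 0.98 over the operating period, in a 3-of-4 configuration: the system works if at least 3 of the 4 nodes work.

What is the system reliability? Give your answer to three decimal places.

0.998

R = Σ_{i=3}^{4} C(4,i) p^i (1−p)^{4−i} with p = 0.98
C(4,3)·0.98^3·0.02^1 = 0.07530
C(4,4)·0.98^4·0.02^0 = 0.92237
Sum = 0.998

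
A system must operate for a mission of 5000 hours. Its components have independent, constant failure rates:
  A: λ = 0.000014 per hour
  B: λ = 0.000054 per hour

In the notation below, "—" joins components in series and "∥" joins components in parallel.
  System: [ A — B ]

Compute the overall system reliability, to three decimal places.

0.712

R(A) = exp(−0.000014 × 5000) = 0.93239
R(B) = exp(−0.000054 × 5000) = 0.76338
Series (A and B): 0.93239 × 0.76338 = 0.712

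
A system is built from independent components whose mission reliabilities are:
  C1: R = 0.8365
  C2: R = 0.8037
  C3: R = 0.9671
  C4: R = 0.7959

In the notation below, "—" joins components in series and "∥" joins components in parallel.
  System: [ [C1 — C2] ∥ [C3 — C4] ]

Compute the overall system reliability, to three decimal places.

0.925

Series (C1 and C2): 0.83650 × 0.80370 = 0.67230
Series (C3 and C4): 0.96710 × 0.79590 = 0.76971
Parallel ([0.67230] and [0.76971]): 1 − (1 − 0.67230)(1 − 0.76971) = 0.925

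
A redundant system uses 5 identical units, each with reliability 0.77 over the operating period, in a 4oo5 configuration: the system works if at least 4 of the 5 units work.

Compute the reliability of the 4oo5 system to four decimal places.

R = Σ_{i=4}^{5} C(5,i) p^i (1−p)^{5−i} with p = 0.77
C(5,4)·0.77^4·0.23^1 = 0.404260
C(5,5)·0.77^5·0.23^0 = 0.270678
Sum = 0.6749

0.6749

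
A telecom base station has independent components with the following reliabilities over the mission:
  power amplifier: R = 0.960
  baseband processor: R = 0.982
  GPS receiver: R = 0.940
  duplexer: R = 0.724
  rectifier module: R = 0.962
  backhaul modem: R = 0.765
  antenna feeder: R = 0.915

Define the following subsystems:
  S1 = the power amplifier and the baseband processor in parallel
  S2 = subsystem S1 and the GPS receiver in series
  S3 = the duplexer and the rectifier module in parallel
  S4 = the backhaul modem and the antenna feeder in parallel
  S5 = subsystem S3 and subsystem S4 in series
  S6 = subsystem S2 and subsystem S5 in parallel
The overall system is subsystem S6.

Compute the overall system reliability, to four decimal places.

0.9982

Parallel (power amplifier and baseband processor): 1 − (1 − 0.960000)(1 − 0.982000) = 0.999280
Series ([0.999280] and GPS receiver): 0.999280 × 0.940000 = 0.939323
Parallel (duplexer and rectifier module): 1 − (1 − 0.724000)(1 − 0.962000) = 0.989512
Parallel (backhaul modem and antenna feeder): 1 − (1 − 0.765000)(1 − 0.915000) = 0.980025
Series ([0.989512] and [0.980025]): 0.989512 × 0.980025 = 0.969746
Parallel ([0.939323] and [0.969746]): 1 − (1 − 0.939323)(1 − 0.969746) = 0.9982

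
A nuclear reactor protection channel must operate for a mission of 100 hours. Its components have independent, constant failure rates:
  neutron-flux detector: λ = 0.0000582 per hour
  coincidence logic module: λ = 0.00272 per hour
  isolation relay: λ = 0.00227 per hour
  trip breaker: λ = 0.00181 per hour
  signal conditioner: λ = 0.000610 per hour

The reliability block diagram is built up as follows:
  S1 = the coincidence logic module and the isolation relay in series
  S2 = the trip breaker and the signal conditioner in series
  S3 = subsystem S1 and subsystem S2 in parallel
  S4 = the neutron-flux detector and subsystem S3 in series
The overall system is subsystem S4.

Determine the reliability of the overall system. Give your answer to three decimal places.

R(neutron-flux detector) = exp(−0.0000582 × 100) = 0.99420
R(coincidence logic module) = exp(−0.00272 × 100) = 0.76185
R(isolation relay) = exp(−0.00227 × 100) = 0.79692
R(trip breaker) = exp(−0.00181 × 100) = 0.83444
R(signal conditioner) = exp(−0.000610 × 100) = 0.94082
Series (coincidence logic module and isolation relay): 0.76185 × 0.79692 = 0.60713
Series (trip breaker and signal conditioner): 0.83444 × 0.94082 = 0.78506
Parallel ([0.60713] and [0.78506]): 1 − (1 − 0.60713)(1 − 0.78506) = 0.91556
Series (neutron-flux detector and [0.91556]): 0.99420 × 0.91556 = 0.910

0.910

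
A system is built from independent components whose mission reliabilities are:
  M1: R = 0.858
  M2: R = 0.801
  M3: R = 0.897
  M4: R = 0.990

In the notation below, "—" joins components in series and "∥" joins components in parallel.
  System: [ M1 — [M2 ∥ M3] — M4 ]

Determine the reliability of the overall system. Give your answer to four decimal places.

Parallel (M2 and M3): 1 − (1 − 0.801000)(1 − 0.897000) = 0.979503
Series (M1, [0.979503], and M4): 0.858000 × 0.979503 × 0.990000 = 0.8320

0.8320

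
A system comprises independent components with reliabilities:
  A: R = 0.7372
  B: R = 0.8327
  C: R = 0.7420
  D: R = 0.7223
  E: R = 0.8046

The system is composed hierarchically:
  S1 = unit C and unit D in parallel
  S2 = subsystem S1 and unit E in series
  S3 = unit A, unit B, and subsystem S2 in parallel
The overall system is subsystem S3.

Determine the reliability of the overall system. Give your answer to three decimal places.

Parallel (C and D): 1 − (1 − 0.74200)(1 − 0.72230) = 0.92835
Series ([0.92835] and E): 0.92835 × 0.80460 = 0.74695
Parallel (A, B, and [0.74695]): 1 − (1 − 0.73720)(1 − 0.83270)(1 − 0.74695) = 0.989

0.989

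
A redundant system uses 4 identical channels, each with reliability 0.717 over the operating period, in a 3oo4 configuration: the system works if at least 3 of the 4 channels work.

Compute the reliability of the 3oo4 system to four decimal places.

R = Σ_{i=3}^{4} C(4,i) p^i (1−p)^{4−i} with p = 0.717
C(4,3)·0.717^3·0.283^1 = 0.417257
C(4,4)·0.717^4·0.283^0 = 0.264287
Sum = 0.6815

0.6815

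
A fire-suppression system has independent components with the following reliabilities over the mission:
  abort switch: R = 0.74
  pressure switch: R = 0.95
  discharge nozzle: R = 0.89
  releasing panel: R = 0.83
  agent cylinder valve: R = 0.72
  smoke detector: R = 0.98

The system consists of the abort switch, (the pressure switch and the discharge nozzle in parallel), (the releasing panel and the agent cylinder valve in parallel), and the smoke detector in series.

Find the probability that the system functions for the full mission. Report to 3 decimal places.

0.687

Parallel (pressure switch and discharge nozzle): 1 − (1 − 0.95000)(1 − 0.89000) = 0.99450
Parallel (releasing panel and agent cylinder valve): 1 − (1 − 0.83000)(1 − 0.72000) = 0.95240
Series (abort switch, [0.99450], [0.95240], and smoke detector): 0.74000 × 0.99450 × 0.95240 × 0.98000 = 0.687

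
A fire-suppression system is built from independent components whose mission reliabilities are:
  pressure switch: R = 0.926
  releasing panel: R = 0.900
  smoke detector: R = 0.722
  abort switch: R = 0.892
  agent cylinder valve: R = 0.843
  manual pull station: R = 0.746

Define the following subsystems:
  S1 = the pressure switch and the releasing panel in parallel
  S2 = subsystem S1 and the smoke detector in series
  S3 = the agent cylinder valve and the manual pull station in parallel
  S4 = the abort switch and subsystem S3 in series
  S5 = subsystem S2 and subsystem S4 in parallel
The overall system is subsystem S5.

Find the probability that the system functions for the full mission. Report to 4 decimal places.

0.9593

Parallel (pressure switch and releasing panel): 1 − (1 − 0.926000)(1 − 0.900000) = 0.992600
Series ([0.992600] and smoke detector): 0.992600 × 0.722000 = 0.716657
Parallel (agent cylinder valve and manual pull station): 1 − (1 − 0.843000)(1 − 0.746000) = 0.960122
Series (abort switch and [0.960122]): 0.892000 × 0.960122 = 0.856429
Parallel ([0.716657] and [0.856429]): 1 − (1 − 0.716657)(1 − 0.856429) = 0.9593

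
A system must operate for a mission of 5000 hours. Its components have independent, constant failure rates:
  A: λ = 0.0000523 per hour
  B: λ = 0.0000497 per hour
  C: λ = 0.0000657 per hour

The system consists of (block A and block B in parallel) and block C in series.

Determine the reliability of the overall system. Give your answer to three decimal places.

0.684

R(A) = exp(−0.0000523 × 5000) = 0.76990
R(B) = exp(−0.0000497 × 5000) = 0.77997
R(C) = exp(−0.0000657 × 5000) = 0.72000
Parallel (A and B): 1 − (1 − 0.76990)(1 − 0.77997) = 0.94937
Series ([0.94937] and C): 0.94937 × 0.72000 = 0.684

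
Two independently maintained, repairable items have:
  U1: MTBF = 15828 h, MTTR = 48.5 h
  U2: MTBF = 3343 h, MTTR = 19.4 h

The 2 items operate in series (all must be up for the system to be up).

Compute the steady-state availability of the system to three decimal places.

A(U1) = MTBF/(MTBF+MTTR) = 15828/(15828+48.5) = 0.996945
A(U2) = MTBF/(MTBF+MTTR) = 3343/(3343+19.4) = 0.994230
Series availability: 0.996945 × 0.994230 = 0.991

0.991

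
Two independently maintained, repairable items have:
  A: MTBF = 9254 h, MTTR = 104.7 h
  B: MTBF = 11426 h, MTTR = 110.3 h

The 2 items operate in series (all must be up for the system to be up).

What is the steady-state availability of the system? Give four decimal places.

A(A) = MTBF/(MTBF+MTTR) = 9254/(9254+104.7) = 0.988813
A(B) = MTBF/(MTBF+MTTR) = 11426/(11426+110.3) = 0.990439
Series availability: 0.988813 × 0.990439 = 0.9794

0.9794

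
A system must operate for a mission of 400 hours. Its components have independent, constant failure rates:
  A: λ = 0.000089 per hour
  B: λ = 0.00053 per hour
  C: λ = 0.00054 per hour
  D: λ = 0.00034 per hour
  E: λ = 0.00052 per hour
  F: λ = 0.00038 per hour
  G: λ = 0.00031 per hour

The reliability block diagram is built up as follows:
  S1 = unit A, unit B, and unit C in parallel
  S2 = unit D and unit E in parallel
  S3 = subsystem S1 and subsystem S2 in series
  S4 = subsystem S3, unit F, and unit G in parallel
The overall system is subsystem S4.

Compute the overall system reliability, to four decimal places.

0.9996

R(A) = exp(−0.000089 × 400) = 0.965026
R(B) = exp(−0.00053 × 400) = 0.808965
R(C) = exp(−0.00054 × 400) = 0.805735
R(D) = exp(−0.00034 × 400) = 0.872843
R(E) = exp(−0.00052 × 400) = 0.812207
R(F) = exp(−0.00038 × 400) = 0.858988
R(G) = exp(−0.00031 × 400) = 0.883380
Parallel (A, B, and C): 1 − (1 − 0.965026)(1 − 0.808965)(1 − 0.805735) = 0.998702
Parallel (D and E): 1 − (1 − 0.872843)(1 − 0.812207) = 0.976121
Series ([0.998702] and [0.976121]): 0.998702 × 0.976121 = 0.974854
Parallel ([0.974854], F, and G): 1 − (1 − 0.974854)(1 − 0.858988)(1 − 0.883380) = 0.9996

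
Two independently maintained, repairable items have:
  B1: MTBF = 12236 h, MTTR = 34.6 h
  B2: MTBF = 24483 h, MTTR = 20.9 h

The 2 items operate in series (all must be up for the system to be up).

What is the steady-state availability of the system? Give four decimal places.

0.9963

A(B1) = MTBF/(MTBF+MTTR) = 12236/(12236+34.6) = 0.997180
A(B2) = MTBF/(MTBF+MTTR) = 24483/(24483+20.9) = 0.999147
Series availability: 0.997180 × 0.999147 = 0.9963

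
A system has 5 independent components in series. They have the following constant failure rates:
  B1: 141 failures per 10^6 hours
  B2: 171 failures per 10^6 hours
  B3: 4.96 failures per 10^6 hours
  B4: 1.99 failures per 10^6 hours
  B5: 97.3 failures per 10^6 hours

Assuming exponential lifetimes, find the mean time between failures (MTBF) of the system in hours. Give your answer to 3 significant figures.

Series of exponential components: λ_sys = Σ λ_i
λ_sys = 0.000141 + 0.000171 + 0.00000496 + 0.00000199 + 0.0000973 = 4.1625e-04 /h
MTBF = 1 / λ_sys = 2400 h

2400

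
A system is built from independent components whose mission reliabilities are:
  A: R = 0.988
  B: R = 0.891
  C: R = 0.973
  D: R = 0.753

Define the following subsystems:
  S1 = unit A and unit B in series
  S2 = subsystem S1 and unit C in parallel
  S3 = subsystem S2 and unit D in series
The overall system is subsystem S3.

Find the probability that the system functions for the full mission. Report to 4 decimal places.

Series (A and B): 0.988000 × 0.891000 = 0.880308
Parallel ([0.880308] and C): 1 − (1 − 0.880308)(1 − 0.973000) = 0.996768
Series ([0.996768] and D): 0.996768 × 0.753000 = 0.7506

0.7506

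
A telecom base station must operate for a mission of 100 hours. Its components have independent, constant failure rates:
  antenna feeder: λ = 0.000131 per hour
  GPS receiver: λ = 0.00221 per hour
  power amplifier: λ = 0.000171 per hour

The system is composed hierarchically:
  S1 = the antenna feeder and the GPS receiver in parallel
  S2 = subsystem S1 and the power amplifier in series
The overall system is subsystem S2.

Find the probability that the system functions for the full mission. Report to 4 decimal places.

0.9805

R(antenna feeder) = exp(−0.000131 × 100) = 0.986985
R(GPS receiver) = exp(−0.00221 × 100) = 0.801717
R(power amplifier) = exp(−0.000171 × 100) = 0.983045
Parallel (antenna feeder and GPS receiver): 1 − (1 − 0.986985)(1 − 0.801717) = 0.997419
Series ([0.997419] and power amplifier): 0.997419 × 0.983045 = 0.9805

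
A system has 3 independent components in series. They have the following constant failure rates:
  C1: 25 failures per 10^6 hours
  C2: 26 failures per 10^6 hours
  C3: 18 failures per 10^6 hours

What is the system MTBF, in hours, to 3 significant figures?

14500

Series of exponential components: λ_sys = Σ λ_i
λ_sys = 0.000025 + 0.000026 + 0.000018 = 6.9000e-05 /h
MTBF = 1 / λ_sys = 14500 h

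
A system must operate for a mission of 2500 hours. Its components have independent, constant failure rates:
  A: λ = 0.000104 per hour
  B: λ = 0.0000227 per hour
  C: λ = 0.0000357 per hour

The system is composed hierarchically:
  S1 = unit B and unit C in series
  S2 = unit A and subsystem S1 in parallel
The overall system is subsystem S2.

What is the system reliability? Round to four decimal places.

0.9689

R(A) = exp(−0.000104 × 2500) = 0.771052
R(B) = exp(−0.0000227 × 2500) = 0.944830
R(C) = exp(−0.0000357 × 2500) = 0.914617
Series (B and C): 0.944830 × 0.914617 = 0.864158
Parallel (A and [0.864158]): 1 − (1 − 0.771052)(1 − 0.864158) = 0.9689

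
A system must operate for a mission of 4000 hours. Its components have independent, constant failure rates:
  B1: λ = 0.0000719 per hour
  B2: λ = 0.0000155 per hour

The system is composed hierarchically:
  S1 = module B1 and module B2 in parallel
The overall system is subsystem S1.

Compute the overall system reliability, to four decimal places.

0.9850

R(B1) = exp(−0.0000719 × 4000) = 0.750062
R(B2) = exp(−0.0000155 × 4000) = 0.939883
Parallel (B1 and B2): 1 − (1 − 0.750062)(1 − 0.939883) = 0.9850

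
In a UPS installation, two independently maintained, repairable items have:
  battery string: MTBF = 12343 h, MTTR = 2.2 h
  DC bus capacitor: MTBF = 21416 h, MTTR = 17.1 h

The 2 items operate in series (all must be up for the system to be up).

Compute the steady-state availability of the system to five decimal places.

0.99902

A(battery string) = MTBF/(MTBF+MTTR) = 12343/(12343+2.2) = 0.999822
A(DC bus capacitor) = MTBF/(MTBF+MTTR) = 21416/(21416+17.1) = 0.999202
Series availability: 0.999822 × 0.999202 = 0.99902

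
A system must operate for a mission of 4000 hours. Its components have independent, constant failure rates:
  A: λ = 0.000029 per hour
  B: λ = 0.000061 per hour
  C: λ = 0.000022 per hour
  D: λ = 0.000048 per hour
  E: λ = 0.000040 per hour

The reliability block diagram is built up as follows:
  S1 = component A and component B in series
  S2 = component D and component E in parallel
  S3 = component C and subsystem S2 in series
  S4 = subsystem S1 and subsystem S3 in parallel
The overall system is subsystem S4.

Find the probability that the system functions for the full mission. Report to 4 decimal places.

0.9674

R(A) = exp(−0.000029 × 4000) = 0.890475
R(B) = exp(−0.000061 × 4000) = 0.783488
R(C) = exp(−0.000022 × 4000) = 0.915761
R(D) = exp(−0.000048 × 4000) = 0.825307
R(E) = exp(−0.000040 × 4000) = 0.852144
Series (A and B): 0.890475 × 0.783488 = 0.697676
Parallel (D and E): 1 − (1 − 0.825307)(1 − 0.852144) = 0.974171
Series (C and [0.974171]): 0.915761 × 0.974171 = 0.892108
Parallel ([0.697676] and [0.892108]): 1 − (1 − 0.697676)(1 − 0.892108) = 0.9674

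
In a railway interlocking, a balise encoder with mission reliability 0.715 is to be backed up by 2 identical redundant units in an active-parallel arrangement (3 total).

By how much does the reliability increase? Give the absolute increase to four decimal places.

R_before = 0.715
R_after = 1 − (1 − 0.715)^3 = 0.9769
ΔR = 0.9769 − 0.715 = 0.2619

0.2619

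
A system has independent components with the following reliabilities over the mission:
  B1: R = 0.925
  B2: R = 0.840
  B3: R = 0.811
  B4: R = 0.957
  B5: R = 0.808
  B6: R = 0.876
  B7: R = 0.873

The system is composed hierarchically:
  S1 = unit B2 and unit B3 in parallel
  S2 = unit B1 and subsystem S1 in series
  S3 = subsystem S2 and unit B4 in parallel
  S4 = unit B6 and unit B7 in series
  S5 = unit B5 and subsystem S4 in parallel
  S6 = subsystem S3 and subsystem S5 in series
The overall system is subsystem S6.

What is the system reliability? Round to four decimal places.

Parallel (B2 and B3): 1 − (1 − 0.840000)(1 − 0.811000) = 0.969760
Series (B1 and [0.969760]): 0.925000 × 0.969760 = 0.897028
Parallel ([0.897028] and B4): 1 − (1 − 0.897028)(1 − 0.957000) = 0.995572
Series (B6 and B7): 0.876000 × 0.873000 = 0.764748
Parallel (B5 and [0.764748]): 1 − (1 − 0.808000)(1 − 0.764748) = 0.954832
Series ([0.995572] and [0.954832]): 0.995572 × 0.954832 = 0.9506

0.9506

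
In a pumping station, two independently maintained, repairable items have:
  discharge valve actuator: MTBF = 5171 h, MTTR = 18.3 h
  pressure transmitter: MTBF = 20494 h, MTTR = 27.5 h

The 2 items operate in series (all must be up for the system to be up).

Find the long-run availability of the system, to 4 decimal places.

0.9951

A(discharge valve actuator) = MTBF/(MTBF+MTTR) = 5171/(5171+18.3) = 0.996474
A(pressure transmitter) = MTBF/(MTBF+MTTR) = 20494/(20494+27.5) = 0.998660
Series availability: 0.996474 × 0.998660 = 0.9951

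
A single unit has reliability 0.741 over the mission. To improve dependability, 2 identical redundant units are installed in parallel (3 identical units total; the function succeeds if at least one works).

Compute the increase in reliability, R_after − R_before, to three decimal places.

R_before = 0.741
R_after = 1 − (1 − 0.741)^3 = 0.983
ΔR = 0.983 − 0.741 = 0.242

0.242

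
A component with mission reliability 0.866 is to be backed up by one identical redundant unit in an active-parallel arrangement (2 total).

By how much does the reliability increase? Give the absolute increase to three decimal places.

R_before = 0.866
R_after = 1 − (1 − 0.866)^2 = 0.982
ΔR = 0.982 − 0.866 = 0.116

0.116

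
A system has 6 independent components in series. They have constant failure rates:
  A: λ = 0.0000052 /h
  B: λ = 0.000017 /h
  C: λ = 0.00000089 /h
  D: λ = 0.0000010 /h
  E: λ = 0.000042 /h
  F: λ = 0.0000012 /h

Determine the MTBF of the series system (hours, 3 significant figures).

Series of exponential components: λ_sys = Σ λ_i
λ_sys = 0.0000052 + 0.000017 + 0.00000089 + 0.0000010 + 0.000042 + 0.0000012 = 6.7290e-05 /h
MTBF = 1 / λ_sys = 14900 h

14900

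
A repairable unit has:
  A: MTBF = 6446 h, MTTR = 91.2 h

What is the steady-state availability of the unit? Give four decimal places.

A(A) = MTBF/(MTBF+MTTR) = 6446/(6446+91.2) = 0.9860

0.9860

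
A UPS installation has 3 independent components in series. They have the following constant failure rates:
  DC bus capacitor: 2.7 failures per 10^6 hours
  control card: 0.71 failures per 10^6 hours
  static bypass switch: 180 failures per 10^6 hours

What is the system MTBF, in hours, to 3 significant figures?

Series of exponential components: λ_sys = Σ λ_i
λ_sys = 0.0000027 + 0.00000071 + 0.00018 = 1.8341e-04 /h
MTBF = 1 / λ_sys = 5450 h

5450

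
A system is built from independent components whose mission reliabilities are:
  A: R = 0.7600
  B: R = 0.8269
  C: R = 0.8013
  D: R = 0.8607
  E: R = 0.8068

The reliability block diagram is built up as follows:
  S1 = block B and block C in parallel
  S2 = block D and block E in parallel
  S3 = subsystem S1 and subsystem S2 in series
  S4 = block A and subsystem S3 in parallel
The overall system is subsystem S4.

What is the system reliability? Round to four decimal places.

0.9855

Parallel (B and C): 1 − (1 − 0.826900)(1 − 0.801300) = 0.965605
Parallel (D and E): 1 − (1 − 0.860700)(1 − 0.806800) = 0.973087
Series ([0.965605] and [0.973087]): 0.965605 × 0.973087 = 0.939618
Parallel (A and [0.939618]): 1 − (1 − 0.760000)(1 − 0.939618) = 0.9855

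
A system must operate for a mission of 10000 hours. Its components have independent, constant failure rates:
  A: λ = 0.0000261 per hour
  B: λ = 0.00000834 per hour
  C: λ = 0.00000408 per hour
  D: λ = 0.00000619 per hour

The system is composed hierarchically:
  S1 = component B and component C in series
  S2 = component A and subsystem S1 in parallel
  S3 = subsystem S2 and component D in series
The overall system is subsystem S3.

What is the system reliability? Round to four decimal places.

R(A) = exp(−0.0000261 × 10000) = 0.770281
R(B) = exp(−0.00000834 × 10000) = 0.919983
R(C) = exp(−0.00000408 × 10000) = 0.960021
R(D) = exp(−0.00000619 × 10000) = 0.939977
Series (B and C): 0.919983 × 0.960021 = 0.883203
Parallel (A and [0.883203]): 1 − (1 − 0.770281)(1 − 0.883203) = 0.973170
Series ([0.973170] and D): 0.973170 × 0.939977 = 0.9148

0.9148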